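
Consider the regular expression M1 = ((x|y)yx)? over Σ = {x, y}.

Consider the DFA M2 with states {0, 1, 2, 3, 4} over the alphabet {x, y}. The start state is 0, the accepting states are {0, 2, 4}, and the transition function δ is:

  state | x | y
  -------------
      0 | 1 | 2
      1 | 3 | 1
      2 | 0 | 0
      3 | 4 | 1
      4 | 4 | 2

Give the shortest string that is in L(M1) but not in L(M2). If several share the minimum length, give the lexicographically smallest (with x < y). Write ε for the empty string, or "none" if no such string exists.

The string xyx is accepted by M1 but not by M2.
No shorter string lies in the difference, and xyx is the lexicographically first length-3 string in L(M1) \ L(M2).

xyx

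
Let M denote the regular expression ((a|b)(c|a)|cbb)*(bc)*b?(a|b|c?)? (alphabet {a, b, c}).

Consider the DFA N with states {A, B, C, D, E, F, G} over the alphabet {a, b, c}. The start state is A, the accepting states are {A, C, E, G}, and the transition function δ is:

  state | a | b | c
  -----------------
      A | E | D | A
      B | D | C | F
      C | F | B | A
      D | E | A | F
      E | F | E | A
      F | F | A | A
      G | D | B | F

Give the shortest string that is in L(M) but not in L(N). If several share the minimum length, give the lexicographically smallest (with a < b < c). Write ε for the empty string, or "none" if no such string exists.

b

The string b is accepted by M but not by N.
No shorter string lies in the difference, and b is the lexicographically first length-1 string in L(M) \ L(N).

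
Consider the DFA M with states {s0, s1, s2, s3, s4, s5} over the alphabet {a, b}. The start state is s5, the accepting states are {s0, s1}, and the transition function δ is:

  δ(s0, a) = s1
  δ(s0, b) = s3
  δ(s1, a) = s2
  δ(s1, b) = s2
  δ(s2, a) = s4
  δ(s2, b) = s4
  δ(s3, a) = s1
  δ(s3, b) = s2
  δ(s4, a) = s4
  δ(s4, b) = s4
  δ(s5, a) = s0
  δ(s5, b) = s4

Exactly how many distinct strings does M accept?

The useful subgraph on states {s0, s1, s3, s5} is acyclic, so L(M) is finite; the longest accepting path visits 4 useful states, giving maximum string length 3.
Counting accepting paths from s5 by length: 1 of length 1, 1 of length 2, 1 of length 3. Total 3.

3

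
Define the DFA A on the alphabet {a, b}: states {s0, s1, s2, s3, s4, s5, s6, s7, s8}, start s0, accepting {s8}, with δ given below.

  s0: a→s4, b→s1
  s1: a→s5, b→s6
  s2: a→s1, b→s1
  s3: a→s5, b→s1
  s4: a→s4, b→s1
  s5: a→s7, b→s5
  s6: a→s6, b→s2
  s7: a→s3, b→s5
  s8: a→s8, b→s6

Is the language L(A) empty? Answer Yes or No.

Yes

The states reachable from the start state are {s0, s1, s2, s3, s4, s5, s6, s7}.
None of the accepting states {s8} is reachable, so no string is accepted and L(A) = ∅.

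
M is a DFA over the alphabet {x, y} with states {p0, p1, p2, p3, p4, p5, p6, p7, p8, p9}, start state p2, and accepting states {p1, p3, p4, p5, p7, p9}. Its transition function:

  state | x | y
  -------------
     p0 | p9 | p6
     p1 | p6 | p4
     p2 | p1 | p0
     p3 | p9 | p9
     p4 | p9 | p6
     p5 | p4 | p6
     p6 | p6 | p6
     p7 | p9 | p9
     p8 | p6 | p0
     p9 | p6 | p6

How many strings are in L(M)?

4

The useful subgraph on states {p0, p1, p2, p4, p9} is acyclic, so L(M) is finite; the longest accepting path visits 4 useful states, giving maximum string length 3.
Counting accepting paths from p2 by length: 1 of length 1, 2 of length 2, 1 of length 3. Total 4.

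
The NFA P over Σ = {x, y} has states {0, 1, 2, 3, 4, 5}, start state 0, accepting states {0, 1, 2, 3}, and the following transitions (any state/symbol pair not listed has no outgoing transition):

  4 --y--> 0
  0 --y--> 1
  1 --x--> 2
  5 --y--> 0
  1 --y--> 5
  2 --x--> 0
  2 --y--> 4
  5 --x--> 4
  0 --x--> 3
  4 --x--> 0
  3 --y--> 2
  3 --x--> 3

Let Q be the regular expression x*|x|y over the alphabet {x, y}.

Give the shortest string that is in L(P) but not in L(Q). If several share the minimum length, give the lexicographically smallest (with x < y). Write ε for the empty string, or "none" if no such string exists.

The string xy is accepted by P but not by Q.
No shorter string lies in the difference, and xy is the lexicographically first length-2 string in L(P) \ L(Q).

xy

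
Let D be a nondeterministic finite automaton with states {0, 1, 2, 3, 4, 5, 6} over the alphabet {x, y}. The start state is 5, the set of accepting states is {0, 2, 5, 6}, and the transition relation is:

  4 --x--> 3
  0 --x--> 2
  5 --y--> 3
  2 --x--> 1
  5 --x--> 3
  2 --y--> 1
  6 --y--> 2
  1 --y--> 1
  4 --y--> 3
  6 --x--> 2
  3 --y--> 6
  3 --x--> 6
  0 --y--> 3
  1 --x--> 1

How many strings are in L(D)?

The useful subgraph on states {2, 3, 5, 6} is acyclic, so L(D) is finite; the longest accepting path visits 4 useful states, giving maximum string length 3.
Counting accepting paths from 5 by length: 1 of length 0, 4 of length 2, 8 of length 3. Total 13.

13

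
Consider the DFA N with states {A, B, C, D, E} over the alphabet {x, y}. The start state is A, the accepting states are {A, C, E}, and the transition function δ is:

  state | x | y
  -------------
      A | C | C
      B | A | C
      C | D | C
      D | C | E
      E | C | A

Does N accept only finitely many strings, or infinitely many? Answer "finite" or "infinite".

infinite

State C is reachable from the start and can reach an accepting state, and it lies on the cycle C → C.
Traversing that cycle any number of times yields accepted strings of unbounded length, so the language is infinite.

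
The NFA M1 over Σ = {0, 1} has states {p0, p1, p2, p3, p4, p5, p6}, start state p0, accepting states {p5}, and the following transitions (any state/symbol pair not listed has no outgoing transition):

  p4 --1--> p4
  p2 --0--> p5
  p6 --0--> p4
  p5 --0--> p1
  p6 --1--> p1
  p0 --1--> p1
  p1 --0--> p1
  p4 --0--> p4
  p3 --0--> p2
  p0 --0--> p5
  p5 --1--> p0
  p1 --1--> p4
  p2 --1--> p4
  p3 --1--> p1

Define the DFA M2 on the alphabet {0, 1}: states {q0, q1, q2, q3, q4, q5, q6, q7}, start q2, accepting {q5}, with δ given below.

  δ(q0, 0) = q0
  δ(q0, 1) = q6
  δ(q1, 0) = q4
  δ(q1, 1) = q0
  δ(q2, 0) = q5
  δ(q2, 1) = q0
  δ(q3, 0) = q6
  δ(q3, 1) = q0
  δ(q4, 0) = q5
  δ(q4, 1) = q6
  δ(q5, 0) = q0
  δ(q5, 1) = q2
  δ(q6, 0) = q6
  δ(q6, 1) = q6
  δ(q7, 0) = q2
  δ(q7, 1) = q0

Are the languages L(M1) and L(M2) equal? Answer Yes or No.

Exploring the product automaton M1 × M2 from the start pair (p0, q2), following both machines on each input symbol, reaches 4 state pairs: (p0, q2), (p5, q5), (p1, q0), (p4, q6).
M1 accepts in {p5} and M2 accepts in {q5}. In every reachable pair the two components are either both accepting — (p5, q5) — or both non-accepting, so no string is accepted by exactly one of the machines: L(M1) \ L(M2) and L(M2) \ L(M1) are both empty.
Hence every string is accepted by M1 iff it is accepted by M2, and the two languages coincide.

Yes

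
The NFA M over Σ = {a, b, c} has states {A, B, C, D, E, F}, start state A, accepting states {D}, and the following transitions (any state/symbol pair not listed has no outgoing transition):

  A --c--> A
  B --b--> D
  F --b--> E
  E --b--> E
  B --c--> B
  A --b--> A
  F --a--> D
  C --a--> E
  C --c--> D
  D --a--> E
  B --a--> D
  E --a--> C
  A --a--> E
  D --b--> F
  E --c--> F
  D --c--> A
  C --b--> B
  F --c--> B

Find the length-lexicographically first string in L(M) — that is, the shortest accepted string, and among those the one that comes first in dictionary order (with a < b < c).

aac

A breadth-first search from A reaches an accepting state first via the path A → E → C → D on input aac.
No string of length < 3 is accepted (BFS exhausts all shorter strings without reaching an accepting state), and aac is the lexicographically least accepting string of length 3.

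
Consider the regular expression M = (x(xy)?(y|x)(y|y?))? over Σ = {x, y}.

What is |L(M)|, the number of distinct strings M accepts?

The expression has no Kleene star, so L(M) is finite. Expanding the alternatives gives {ε, xx, xy, xxy, xyy, xxyx, xxyy, xxyxy, xxyyy}.
That is 1 of length 0, 2 of length 2, 2 of length 3, 2 of length 4, 2 of length 5: 9 strings in all.

9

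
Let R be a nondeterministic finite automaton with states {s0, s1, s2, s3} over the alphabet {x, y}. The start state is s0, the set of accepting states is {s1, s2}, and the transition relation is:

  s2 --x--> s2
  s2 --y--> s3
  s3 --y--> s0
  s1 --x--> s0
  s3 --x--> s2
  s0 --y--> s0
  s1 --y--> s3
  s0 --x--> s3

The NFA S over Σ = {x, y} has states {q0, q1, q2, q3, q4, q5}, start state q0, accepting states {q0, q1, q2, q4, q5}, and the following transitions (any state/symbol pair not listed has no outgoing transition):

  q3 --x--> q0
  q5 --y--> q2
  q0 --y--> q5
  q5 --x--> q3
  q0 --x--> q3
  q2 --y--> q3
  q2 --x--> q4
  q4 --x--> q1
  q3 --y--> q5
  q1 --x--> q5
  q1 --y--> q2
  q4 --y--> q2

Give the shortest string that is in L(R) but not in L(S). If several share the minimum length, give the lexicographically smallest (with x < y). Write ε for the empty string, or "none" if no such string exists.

The string xxx is accepted by R but not by S.
No shorter string lies in the difference, and xxx is the lexicographically first length-3 string in L(R) \ L(S).

xxx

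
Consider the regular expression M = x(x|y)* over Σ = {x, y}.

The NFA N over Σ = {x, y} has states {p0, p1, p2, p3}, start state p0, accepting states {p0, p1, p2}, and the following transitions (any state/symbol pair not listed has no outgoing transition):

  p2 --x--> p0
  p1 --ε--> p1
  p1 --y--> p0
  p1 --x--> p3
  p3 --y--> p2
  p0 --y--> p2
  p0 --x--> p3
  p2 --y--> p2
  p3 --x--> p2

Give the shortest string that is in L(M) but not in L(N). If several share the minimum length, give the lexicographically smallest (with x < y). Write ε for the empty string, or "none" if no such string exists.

The string x is accepted by M but not by N.
No shorter string lies in the difference, and x is the lexicographically first length-1 string in L(M) \ L(N).

x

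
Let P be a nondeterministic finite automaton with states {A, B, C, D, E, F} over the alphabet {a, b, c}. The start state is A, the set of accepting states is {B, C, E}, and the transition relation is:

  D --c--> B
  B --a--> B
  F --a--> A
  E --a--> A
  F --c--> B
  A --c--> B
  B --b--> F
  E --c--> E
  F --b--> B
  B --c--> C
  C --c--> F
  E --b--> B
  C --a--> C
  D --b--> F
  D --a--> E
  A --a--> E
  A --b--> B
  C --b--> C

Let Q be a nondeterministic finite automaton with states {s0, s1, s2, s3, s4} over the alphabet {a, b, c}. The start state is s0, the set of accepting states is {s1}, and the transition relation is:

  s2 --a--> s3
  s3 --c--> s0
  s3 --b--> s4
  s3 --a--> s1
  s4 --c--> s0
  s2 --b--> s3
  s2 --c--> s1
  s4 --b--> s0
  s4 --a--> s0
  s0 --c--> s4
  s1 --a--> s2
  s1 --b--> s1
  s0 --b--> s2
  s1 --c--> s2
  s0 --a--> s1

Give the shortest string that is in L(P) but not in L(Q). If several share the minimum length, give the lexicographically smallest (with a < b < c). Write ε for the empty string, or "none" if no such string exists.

b

The string b is accepted by P but not by Q.
No shorter string lies in the difference, and b is the lexicographically first length-1 string in L(P) \ L(Q).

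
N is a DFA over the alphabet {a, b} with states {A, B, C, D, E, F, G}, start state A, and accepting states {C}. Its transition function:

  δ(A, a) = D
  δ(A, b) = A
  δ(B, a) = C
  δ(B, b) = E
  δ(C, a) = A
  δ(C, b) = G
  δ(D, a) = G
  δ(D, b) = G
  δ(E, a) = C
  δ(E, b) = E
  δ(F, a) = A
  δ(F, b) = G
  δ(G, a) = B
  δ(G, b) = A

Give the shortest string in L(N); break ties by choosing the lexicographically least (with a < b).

aaaa

A breadth-first search from A reaches an accepting state first via the path A → D → G → B → C on input aaaa.
No string of length < 4 is accepted (BFS exhausts all shorter strings without reaching an accepting state), and aaaa is the lexicographically least accepting string of length 4.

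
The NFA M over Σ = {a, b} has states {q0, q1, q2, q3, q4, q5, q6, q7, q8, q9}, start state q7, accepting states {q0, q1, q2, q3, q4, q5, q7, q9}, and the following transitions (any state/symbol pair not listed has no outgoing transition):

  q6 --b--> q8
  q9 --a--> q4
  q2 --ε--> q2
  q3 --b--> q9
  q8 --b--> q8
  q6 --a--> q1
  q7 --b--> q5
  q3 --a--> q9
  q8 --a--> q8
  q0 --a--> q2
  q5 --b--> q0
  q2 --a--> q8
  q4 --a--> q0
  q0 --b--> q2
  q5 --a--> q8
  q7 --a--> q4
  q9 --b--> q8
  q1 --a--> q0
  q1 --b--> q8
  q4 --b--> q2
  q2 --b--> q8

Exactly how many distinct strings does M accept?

The useful subgraph on states {q0, q2, q4, q5, q7} is acyclic, so L(M) is finite; the longest accepting path visits 4 useful states, giving maximum string length 3.
Counting accepting paths from q7 by length: 1 of length 0, 2 of length 1, 3 of length 2, 4 of length 3. Total 10.

10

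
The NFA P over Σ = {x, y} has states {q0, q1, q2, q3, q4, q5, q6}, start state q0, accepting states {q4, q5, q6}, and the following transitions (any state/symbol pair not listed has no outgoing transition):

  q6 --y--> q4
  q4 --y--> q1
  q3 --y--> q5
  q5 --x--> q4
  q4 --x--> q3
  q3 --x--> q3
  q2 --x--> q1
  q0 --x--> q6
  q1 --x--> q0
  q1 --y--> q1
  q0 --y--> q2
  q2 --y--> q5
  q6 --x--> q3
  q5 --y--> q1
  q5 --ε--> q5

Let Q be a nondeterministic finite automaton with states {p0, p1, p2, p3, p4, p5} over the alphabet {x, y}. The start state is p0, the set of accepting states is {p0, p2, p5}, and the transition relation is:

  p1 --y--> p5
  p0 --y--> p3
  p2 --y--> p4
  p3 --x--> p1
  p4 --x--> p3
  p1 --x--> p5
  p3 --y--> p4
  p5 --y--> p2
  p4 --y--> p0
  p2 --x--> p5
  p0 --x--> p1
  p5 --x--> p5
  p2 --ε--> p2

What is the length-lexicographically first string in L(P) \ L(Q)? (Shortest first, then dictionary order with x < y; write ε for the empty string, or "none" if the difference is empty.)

The string x is accepted by P but not by Q.
No shorter string lies in the difference, and x is the lexicographically first length-1 string in L(P) \ L(Q).

x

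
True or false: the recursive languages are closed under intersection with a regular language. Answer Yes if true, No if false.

A regular language is decidable (simulate its DFA), so run that check and the decider for L and accept iff both accept; everything halts.
So the recursive languages are closed under intersection with a regular language.

Yes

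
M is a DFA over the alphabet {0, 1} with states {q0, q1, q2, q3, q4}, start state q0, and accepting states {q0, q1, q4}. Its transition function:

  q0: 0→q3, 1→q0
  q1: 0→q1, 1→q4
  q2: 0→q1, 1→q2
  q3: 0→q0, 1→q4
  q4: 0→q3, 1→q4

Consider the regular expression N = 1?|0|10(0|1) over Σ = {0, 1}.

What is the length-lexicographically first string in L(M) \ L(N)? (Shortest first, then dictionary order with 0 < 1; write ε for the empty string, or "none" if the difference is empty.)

00

The string 00 is accepted by M but not by N.
No shorter string lies in the difference, and 00 is the lexicographically first length-2 string in L(M) \ L(N).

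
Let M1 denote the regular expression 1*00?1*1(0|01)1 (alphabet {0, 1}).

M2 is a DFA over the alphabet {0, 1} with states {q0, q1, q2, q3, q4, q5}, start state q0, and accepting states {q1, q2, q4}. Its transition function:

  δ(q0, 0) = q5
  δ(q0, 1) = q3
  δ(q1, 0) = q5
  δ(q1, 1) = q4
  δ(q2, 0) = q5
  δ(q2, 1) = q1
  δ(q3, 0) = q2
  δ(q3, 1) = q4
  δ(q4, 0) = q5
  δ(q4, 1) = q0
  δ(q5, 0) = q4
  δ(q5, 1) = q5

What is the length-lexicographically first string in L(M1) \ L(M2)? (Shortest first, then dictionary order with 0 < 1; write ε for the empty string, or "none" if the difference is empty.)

0101

The string 0101 is accepted by M1 but not by M2.
No shorter string lies in the difference, and 0101 is the lexicographically first length-4 string in L(M1) \ L(M2).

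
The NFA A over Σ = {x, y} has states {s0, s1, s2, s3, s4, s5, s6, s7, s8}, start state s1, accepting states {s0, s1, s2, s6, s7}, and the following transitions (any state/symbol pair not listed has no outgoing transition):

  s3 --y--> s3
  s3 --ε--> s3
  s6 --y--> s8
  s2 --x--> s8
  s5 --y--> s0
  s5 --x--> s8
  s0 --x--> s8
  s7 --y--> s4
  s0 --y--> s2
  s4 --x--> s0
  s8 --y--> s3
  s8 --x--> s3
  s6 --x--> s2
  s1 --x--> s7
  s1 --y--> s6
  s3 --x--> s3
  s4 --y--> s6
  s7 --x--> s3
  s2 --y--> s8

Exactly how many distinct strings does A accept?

8

The useful subgraph on states {s0, s1, s2, s4, s6, s7} is acyclic, so L(A) is finite; the longest accepting path visits 5 useful states, giving maximum string length 4.
Counting accepting paths from s1 by length: 1 of length 0, 2 of length 1, 1 of length 2, 2 of length 3, 2 of length 4. Total 8.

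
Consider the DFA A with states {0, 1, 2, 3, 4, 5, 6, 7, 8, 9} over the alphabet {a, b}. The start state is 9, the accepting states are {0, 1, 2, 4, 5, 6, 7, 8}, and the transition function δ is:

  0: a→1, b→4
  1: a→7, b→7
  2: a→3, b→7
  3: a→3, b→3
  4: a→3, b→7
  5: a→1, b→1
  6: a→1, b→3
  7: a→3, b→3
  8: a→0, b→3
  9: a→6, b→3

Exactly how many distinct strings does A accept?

4

The useful subgraph on states {1, 6, 7, 9} is acyclic, so L(A) is finite; the longest accepting path visits 4 useful states, giving maximum string length 3.
Counting accepting paths from 9 by length: 1 of length 1, 1 of length 2, 2 of length 3. Total 4.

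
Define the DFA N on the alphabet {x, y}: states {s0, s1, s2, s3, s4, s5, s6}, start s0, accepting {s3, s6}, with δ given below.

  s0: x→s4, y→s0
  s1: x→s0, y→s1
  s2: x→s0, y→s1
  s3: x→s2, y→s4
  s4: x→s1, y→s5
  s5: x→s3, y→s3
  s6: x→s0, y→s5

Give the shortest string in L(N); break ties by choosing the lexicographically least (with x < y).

A breadth-first search from s0 reaches an accepting state first via the path s0 → s4 → s5 → s3 on input xyx.
No string of length < 3 is accepted (BFS exhausts all shorter strings without reaching an accepting state), and xyx is the lexicographically least accepting string of length 3.

xyx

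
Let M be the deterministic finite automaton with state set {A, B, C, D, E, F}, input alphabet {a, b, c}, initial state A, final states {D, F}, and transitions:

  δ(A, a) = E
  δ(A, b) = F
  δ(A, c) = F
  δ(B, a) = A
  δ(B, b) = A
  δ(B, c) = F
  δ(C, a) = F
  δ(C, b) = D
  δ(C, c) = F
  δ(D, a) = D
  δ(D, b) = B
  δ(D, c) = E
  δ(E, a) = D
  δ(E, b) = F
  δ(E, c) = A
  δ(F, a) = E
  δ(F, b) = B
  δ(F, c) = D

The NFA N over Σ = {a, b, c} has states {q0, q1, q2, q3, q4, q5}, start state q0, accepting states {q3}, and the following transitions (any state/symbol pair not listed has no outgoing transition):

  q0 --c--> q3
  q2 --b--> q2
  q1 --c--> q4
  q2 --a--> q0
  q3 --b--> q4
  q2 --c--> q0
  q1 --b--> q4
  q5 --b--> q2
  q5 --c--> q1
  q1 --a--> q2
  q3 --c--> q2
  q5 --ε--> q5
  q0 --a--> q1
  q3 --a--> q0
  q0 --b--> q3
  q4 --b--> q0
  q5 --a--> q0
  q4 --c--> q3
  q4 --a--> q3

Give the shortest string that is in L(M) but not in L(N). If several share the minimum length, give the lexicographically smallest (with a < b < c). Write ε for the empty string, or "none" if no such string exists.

aa

The string aa is accepted by M but not by N.
No shorter string lies in the difference, and aa is the lexicographically first length-2 string in L(M) \ L(N).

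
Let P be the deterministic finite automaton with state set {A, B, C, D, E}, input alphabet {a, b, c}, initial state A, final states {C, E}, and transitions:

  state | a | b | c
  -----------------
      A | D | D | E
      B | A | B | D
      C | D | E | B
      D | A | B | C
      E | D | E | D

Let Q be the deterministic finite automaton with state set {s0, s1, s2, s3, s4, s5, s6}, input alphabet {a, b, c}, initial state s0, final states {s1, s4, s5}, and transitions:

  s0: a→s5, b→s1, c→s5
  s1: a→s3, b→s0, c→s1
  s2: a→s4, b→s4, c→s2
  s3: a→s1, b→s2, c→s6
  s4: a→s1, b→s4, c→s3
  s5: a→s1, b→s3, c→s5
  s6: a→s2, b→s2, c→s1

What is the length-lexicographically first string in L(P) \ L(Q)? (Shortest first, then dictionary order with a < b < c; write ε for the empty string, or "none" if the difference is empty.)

cb

The string cb is accepted by P but not by Q.
No shorter string lies in the difference, and cb is the lexicographically first length-2 string in L(P) \ L(Q).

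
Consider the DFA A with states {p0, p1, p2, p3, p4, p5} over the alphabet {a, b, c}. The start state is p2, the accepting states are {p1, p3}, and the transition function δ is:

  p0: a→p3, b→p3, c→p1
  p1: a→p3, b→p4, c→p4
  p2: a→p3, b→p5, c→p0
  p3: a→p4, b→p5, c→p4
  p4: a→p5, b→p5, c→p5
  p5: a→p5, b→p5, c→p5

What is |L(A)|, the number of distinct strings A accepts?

5

The useful subgraph on states {p0, p1, p2, p3} is acyclic, so L(A) is finite; the longest accepting path visits 4 useful states, giving maximum string length 3.
Counting accepting paths from p2 by length: 1 of length 1, 3 of length 2, 1 of length 3. Total 5.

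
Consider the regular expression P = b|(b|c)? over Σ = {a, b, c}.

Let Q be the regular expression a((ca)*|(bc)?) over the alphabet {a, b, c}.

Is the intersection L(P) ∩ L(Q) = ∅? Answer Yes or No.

Yes

Converting the expression P to a DFA (subset construction, then merging equivalent states) gives the minimal DFA with states {p0, p1, p2}, start state p0, accepting states {p0, p2} and transitions p0: a→p1, b→p2, c→p2; p1: a→p1, b→p1, c→p1; p2: a→p1, b→p1, c→p1.
Converting the expression Q to a DFA (subset construction, then merging equivalent states) gives the minimal DFA with states {q0, q1, q2, q3, q4, q5, q6}, start state q0, accepting states {q1, q5, q6} and transitions q0: a→q1, b→q2, c→q2; q1: a→q2, b→q3, c→q4; q2: a→q2, b→q2, c→q2; q3: a→q2, b→q2, c→q5; q4: a→q6, b→q2, c→q2; q5: a→q2, b→q2, c→q2; q6: a→q2, b→q2, c→q4.
Exploring the product automaton P × Q from the start pair (p0, q0), following both machines on each input symbol, reaches 8 state pairs: (p0, q0), (p1, q1), (p2, q2), (p1, q2), (p1, q3), (p1, q4), (p1, q5), (p1, q6).
P accepts in {p0, p2} and Q accepts in {q1, q5, q6}; no reachable pair has both components accepting, so no string drives both machines to acceptance simultaneously and L(P) ∩ L(Q) = ∅.
So no string is accepted by both, and the intersection is empty.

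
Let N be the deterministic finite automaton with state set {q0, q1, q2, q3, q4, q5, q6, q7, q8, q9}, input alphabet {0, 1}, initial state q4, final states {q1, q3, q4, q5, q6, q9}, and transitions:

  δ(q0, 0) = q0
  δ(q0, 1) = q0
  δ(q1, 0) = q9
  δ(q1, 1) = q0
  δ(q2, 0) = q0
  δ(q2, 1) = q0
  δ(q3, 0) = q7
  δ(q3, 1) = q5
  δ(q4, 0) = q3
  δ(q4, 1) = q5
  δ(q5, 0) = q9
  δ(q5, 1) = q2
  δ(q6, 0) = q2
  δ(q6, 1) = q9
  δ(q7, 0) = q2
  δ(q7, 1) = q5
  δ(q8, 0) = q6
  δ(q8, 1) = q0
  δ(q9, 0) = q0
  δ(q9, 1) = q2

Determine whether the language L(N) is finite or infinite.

finite

The useful states (reachable from q4 and able to reach an accepting state) are {q3, q4, q5, q7, q9}.
Restricted to these states the transition graph has no cycle, so every accepting path has bounded length and L is finite.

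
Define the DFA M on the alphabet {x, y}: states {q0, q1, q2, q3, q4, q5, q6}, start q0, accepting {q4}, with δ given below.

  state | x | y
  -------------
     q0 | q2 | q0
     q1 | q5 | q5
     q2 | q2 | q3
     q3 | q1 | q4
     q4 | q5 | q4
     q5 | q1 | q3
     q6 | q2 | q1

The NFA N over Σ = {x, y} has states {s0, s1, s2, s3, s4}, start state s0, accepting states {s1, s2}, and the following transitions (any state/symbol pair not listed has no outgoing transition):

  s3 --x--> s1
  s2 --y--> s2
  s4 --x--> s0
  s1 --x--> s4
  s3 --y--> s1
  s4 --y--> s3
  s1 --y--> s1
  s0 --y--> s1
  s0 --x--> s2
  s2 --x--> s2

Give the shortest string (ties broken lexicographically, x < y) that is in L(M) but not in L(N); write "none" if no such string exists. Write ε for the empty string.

none

Exploring the product automaton M × N from the start pair (q0, s0), following both machines on each input symbol, reaches 19 state pairs: (q0, s0), (q2, s2), (q0, s1), (q3, s2), (q2, s4), (q1, s2), (q4, s2), (q2, s0), (q3, s3), (q5, s2), (q3, s1), (q1, s1), (q4, s1), (q1, s4), (q5, s4), (q5, s1), (q5, s0), (q5, s3), (q1, s0).
M accepts in {q4} and N accepts in {s1, s2}. The reachable pairs whose M-component is accepting are (q4, s2), (q4, s1); in each of them the N-component is accepting too, so the product for L(M) \ L(N) (M-component accepting, N-component rejecting) has no reachable accepting pair and the difference is empty.
So every string accepted by M is also accepted by N: L(M) \ L(N) = ∅ and there is no such string.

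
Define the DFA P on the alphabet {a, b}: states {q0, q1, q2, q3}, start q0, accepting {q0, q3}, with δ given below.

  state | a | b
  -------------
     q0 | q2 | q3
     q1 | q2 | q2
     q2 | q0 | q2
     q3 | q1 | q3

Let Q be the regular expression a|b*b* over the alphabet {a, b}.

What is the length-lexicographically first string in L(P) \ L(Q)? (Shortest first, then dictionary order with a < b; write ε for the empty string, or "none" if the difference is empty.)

aa

The string aa is accepted by P but not by Q.
No shorter string lies in the difference, and aa is the lexicographically first length-2 string in L(P) \ L(Q).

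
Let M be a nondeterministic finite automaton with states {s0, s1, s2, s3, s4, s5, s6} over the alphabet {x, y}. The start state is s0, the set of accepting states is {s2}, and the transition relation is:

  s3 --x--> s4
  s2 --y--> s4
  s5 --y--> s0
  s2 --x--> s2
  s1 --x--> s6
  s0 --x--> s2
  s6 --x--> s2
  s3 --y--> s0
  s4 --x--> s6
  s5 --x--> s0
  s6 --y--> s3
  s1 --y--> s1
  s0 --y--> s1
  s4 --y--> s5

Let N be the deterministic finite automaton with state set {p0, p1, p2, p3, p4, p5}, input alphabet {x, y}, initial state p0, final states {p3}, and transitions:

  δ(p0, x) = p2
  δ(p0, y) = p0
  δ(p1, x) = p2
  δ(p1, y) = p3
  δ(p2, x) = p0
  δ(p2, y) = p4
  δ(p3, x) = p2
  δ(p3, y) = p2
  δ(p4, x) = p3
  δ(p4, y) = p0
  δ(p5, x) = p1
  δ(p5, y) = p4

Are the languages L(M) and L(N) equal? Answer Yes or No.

The string x is accepted by M but rejected by N.
So L(M) ≠ L(N).

No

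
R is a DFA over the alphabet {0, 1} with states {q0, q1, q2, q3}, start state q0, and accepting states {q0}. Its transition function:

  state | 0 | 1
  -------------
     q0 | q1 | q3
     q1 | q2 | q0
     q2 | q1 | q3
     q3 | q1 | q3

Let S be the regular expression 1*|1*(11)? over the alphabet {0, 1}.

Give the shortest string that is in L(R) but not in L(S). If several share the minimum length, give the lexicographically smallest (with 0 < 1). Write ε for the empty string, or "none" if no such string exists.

01

The string 01 is accepted by R but not by S.
No shorter string lies in the difference, and 01 is the lexicographically first length-2 string in L(R) \ L(S).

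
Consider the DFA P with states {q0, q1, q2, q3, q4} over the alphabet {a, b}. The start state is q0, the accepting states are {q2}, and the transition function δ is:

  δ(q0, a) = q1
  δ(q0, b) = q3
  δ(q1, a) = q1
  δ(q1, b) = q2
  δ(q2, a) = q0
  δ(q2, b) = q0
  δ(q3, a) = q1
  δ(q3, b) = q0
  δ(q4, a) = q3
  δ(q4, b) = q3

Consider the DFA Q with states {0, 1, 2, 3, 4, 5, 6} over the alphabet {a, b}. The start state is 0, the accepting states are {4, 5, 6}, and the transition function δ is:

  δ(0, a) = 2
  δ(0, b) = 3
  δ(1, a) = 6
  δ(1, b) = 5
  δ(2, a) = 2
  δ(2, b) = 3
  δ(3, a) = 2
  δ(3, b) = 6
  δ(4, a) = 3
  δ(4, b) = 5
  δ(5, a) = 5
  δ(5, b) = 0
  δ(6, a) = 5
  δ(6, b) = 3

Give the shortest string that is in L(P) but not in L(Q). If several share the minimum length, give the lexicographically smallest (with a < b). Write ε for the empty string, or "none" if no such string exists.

ab

The string ab is accepted by P but not by Q.
No shorter string lies in the difference, and ab is the lexicographically first length-2 string in L(P) \ L(Q).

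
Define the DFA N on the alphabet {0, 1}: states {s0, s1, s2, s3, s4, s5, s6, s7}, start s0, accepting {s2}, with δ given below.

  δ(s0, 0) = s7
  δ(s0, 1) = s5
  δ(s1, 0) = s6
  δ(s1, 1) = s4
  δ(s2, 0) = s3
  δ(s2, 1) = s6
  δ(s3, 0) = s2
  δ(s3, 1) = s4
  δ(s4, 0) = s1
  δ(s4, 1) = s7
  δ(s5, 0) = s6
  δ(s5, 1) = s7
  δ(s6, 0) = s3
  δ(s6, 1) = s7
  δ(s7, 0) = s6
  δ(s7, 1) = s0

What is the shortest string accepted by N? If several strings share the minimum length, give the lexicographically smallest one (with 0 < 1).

0000

A breadth-first search from s0 reaches an accepting state first via the path s0 → s7 → s6 → s3 → s2 on input 0000.
No string of length < 4 is accepted (BFS exhausts all shorter strings without reaching an accepting state), and 0000 is the lexicographically least accepting string of length 4.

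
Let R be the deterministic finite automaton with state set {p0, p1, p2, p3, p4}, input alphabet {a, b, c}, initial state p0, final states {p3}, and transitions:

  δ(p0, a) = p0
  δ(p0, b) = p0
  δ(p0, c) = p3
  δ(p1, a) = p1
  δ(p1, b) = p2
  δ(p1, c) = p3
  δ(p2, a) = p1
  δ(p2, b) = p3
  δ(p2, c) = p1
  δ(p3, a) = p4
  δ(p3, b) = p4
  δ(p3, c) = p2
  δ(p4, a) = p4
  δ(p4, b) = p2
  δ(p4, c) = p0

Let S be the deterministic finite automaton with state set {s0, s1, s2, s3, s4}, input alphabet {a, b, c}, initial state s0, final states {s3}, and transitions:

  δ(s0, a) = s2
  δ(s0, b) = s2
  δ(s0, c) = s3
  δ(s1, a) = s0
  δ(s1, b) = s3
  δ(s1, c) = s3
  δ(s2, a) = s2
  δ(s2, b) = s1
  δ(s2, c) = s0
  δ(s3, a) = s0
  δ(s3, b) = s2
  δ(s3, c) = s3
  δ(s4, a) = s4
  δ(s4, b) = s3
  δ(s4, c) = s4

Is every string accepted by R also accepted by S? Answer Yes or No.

No

The string ac is in L(R) but not in L(S).
So L(R) ⊄ L(S).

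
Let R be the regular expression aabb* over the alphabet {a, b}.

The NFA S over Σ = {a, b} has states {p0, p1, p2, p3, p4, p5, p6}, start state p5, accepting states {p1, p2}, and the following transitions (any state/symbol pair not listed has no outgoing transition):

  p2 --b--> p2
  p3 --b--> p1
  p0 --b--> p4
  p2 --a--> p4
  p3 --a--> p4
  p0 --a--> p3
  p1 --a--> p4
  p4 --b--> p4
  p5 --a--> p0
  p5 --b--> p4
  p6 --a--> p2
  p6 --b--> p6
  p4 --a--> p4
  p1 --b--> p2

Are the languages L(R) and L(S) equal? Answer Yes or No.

Converting the expression R to a DFA (subset construction, then merging equivalent states) gives the minimal DFA with states {r0, r1, r2, r3, r4}, start state r0, accepting states {r4} and transitions r0: a→r1, b→r2; r1: a→r3, b→r2; r2: a→r2, b→r2; r3: a→r2, b→r4; r4: a→r2, b→r4.
Exploring the product automaton R × S from the start pair (r0, p5), following both machines on each input symbol, reaches 6 state pairs: (r0, p5), (r1, p0), (r2, p4), (r3, p3), (r4, p1), (r4, p2).
R accepts in {r4} and S accepts in {p1, p2}. In every reachable pair the two components are either both accepting — (r4, p1), (r4, p2) — or both non-accepting, so no string is accepted by exactly one of the machines: L(R) \ L(S) and L(S) \ L(R) are both empty.
Hence every string is accepted by R iff it is accepted by S, and the two languages coincide.

Yes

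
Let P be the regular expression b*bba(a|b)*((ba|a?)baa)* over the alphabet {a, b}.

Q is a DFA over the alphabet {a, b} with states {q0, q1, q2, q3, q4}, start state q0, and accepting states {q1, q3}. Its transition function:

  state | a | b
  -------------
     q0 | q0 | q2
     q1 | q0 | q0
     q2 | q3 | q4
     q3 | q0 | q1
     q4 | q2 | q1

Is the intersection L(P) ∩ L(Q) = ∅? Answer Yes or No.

No

The string bbaa is accepted by both P and Q.
Hence L(P) ∩ L(Q) ≠ ∅.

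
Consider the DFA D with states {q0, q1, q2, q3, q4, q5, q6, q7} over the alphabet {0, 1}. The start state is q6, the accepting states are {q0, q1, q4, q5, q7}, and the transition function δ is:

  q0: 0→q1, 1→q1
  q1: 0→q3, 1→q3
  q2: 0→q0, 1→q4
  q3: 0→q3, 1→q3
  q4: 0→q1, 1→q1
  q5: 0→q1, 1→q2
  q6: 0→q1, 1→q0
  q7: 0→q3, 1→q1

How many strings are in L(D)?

The useful subgraph on states {q0, q1, q6} is acyclic, so L(D) is finite; the longest accepting path visits 3 useful states, giving maximum string length 2.
Counting accepting paths from q6 by length: 2 of length 1, 2 of length 2. Total 4.

4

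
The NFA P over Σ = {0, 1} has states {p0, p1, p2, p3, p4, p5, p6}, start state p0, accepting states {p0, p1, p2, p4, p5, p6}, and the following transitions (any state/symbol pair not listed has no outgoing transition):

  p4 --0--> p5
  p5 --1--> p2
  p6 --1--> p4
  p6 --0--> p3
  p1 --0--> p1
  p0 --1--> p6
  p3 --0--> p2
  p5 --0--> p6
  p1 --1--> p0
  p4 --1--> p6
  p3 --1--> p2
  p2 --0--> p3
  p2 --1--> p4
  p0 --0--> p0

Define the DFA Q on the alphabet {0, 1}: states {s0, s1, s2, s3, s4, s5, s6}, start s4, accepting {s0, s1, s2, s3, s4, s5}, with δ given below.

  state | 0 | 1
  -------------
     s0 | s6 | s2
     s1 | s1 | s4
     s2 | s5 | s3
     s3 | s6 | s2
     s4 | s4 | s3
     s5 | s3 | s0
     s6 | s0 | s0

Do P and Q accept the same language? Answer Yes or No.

Exploring the product automaton P × Q from the start pair (p0, s4), following both machines on each input symbol, reaches 6 state pairs: (p0, s4), (p6, s3), (p3, s6), (p4, s2), (p2, s0), (p5, s5).
P accepts in {p0, p1, p2, p4, p5, p6} and Q accepts in {s0, s1, s2, s3, s4, s5}. In every reachable pair the two components are either both accepting — (p0, s4), (p6, s3), (p4, s2), (p2, s0), (p5, s5) — or both non-accepting, so no string is accepted by exactly one of the machines: L(P) \ L(Q) and L(Q) \ L(P) are both empty.
Hence every string is accepted by P iff it is accepted by Q, and the two languages coincide.

Yes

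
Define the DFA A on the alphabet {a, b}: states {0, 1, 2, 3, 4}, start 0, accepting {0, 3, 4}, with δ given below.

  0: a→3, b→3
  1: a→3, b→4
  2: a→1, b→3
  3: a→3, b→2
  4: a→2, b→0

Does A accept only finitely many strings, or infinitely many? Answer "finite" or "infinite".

infinite

State 3 is reachable from the start and can reach an accepting state, and it lies on the cycle 3 → 2 → 1 → 3.
Traversing that cycle any number of times yields accepted strings of unbounded length, so the language is infinite.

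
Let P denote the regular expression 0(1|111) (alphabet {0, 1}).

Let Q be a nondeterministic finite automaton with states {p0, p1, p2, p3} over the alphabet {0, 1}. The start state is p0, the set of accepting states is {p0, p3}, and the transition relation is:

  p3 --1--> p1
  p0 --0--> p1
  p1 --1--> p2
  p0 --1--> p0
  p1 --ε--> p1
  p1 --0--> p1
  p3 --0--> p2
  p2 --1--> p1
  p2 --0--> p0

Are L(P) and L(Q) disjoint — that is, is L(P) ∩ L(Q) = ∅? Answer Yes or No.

Yes

Converting the expression P to a DFA (subset construction, then merging equivalent states) gives the minimal DFA with states {r0, r1, r2, r3, r4, r5}, start state r0, accepting states {r3, r5} and transitions r0: 0→r1, 1→r2; r1: 0→r2, 1→r3; r2: 0→r2, 1→r2; r3: 0→r2, 1→r4; r4: 0→r2, 1→r5; r5: 0→r2, 1→r2.
Exploring the product automaton P × Q from the start pair (r0, p0), following both machines on each input symbol, reaches 8 state pairs: (r0, p0), (r1, p1), (r2, p0), (r2, p1), (r3, p2), (r2, p2), (r4, p1), (r5, p2).
P accepts in {r3, r5} and Q accepts in {p0, p3}; no reachable pair has both components accepting, so no string drives both machines to acceptance simultaneously and L(P) ∩ L(Q) = ∅.
So no string is accepted by both, and the intersection is empty.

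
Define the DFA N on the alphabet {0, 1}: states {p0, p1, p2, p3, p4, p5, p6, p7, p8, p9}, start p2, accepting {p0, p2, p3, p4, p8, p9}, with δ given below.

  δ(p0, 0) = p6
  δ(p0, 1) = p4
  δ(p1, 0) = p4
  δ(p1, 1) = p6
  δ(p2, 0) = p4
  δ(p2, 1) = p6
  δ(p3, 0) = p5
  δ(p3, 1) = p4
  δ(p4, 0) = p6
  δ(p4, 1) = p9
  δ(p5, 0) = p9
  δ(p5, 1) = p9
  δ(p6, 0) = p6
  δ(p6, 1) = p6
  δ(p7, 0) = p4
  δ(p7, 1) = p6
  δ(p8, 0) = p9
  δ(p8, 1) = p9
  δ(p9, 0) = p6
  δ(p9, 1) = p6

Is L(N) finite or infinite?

The useful states (reachable from p2 and able to reach an accepting state) are {p2, p4, p9}.
Restricted to these states the transition graph has no cycle, so every accepting path has bounded length and L is finite.

finite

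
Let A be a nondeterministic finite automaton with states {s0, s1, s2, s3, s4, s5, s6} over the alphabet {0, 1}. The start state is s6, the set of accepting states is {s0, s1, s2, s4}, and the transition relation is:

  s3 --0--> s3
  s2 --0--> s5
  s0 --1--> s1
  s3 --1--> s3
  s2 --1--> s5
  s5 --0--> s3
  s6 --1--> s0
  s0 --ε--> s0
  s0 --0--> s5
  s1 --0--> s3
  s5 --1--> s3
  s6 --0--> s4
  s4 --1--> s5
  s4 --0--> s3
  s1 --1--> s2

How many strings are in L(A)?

The useful subgraph on states {s0, s1, s2, s4, s6} is acyclic, so L(A) is finite; the longest accepting path visits 4 useful states, giving maximum string length 3.
Counting accepting paths from s6 by length: 2 of length 1, 1 of length 2, 1 of length 3. Total 4.

4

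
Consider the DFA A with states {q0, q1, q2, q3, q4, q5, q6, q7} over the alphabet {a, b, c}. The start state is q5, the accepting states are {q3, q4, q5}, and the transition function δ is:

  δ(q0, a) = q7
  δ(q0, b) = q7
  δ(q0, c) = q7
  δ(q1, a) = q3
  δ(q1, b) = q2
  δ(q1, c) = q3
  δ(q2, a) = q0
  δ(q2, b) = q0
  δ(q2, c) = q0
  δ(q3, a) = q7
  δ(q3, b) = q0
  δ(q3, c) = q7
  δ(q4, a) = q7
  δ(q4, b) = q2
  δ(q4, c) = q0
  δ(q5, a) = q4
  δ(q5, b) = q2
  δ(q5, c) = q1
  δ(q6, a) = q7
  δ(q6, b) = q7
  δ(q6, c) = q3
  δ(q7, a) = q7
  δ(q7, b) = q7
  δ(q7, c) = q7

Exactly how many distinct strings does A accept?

The useful subgraph on states {q1, q3, q4, q5} is acyclic, so L(A) is finite; the longest accepting path visits 3 useful states, giving maximum string length 2.
Counting accepting paths from q5 by length: 1 of length 0, 1 of length 1, 2 of length 2. Total 4.

4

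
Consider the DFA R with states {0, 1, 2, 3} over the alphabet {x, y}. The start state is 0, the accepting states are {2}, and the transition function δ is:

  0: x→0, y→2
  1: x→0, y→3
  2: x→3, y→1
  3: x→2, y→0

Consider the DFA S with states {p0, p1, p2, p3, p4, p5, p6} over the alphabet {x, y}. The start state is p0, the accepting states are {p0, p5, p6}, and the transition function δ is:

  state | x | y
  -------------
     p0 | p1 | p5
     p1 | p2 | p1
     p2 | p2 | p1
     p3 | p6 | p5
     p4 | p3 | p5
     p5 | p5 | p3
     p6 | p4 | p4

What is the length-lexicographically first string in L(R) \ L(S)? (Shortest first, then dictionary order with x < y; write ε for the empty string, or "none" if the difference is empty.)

xy

The string xy is accepted by R but not by S.
No shorter string lies in the difference, and xy is the lexicographically first length-2 string in L(R) \ L(S).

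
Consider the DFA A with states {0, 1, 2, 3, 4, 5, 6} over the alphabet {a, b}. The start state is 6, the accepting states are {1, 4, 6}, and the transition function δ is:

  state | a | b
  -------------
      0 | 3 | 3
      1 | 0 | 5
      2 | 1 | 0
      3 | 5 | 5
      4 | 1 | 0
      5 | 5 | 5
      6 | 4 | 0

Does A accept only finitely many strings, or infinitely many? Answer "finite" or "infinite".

finite

The useful states (reachable from 6 and able to reach an accepting state) are {1, 4, 6}.
Restricted to these states the transition graph has no cycle, so every accepting path has bounded length and L is finite.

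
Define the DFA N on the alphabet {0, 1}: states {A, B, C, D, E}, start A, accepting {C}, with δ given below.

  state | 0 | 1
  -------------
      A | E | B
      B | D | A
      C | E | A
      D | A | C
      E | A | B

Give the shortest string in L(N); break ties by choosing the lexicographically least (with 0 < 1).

101

A breadth-first search from A reaches an accepting state first via the path A → B → D → C on input 101.
No string of length < 3 is accepted (BFS exhausts all shorter strings without reaching an accepting state), and 101 is the lexicographically least accepting string of length 3.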